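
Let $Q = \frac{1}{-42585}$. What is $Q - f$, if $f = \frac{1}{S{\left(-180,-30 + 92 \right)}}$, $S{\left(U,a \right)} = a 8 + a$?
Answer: $- \frac{14381}{7920810} \approx -0.0018156$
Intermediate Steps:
$S{\left(U,a \right)} = 9 a$ ($S{\left(U,a \right)} = 8 a + a = 9 a$)
$Q = - \frac{1}{42585} \approx -2.3482 \cdot 10^{-5}$
$f = \frac{1}{558}$ ($f = \frac{1}{9 \left(-30 + 92\right)} = \frac{1}{9 \cdot 62} = \frac{1}{558} \approx 0.0017921$)
$Q - f = - \frac{1}{42585} - \frac{1}{558} = - \frac{14381}{7920810}$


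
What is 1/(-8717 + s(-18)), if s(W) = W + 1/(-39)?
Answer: -39/340666 ≈ -0.00011448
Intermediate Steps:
s(W) = -1/39 + W (s(W) = W - 1/39 = -1/39 + W)
1/(-8717 + s(-18)) = 1/(-8717 + (-1/39 - 18)) = 1/(-8717 - 703/39) = 1/(-340666/39) = -39/340666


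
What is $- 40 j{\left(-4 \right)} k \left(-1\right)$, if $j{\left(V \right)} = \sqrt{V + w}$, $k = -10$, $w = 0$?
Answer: $- 800 i \approx - 800.0 i$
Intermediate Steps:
$j{\left(V \right)} = \sqrt{V}$ ($j{\left(V \right)} = \sqrt{V + 0} = \sqrt{V}$)
$- 40 j{\left(-4 \right)} k \left(-1\right) = - 40 \sqrt{-4} \left(\left(-10\right) \left(-1\right)\right) = - 40 \cdot 2 i 10 = - 80 i 10 = - 800 i$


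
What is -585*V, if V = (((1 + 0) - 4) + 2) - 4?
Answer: 2925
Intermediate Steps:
V = -5 (V = ((1 - 4) + 2) - 4 = (-3 + 2) - 4 = -1 - 4 = -5)
-585*V = -585*(-5) = 2925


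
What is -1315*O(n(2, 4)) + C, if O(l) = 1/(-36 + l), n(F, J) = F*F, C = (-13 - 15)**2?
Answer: 26403/32 ≈ 825.09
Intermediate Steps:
C = 784 (C = (-28)**2 = 784)
n(F, J) = F**2
-1315*O(n(2, 4)) + C = -1315/(-36 + 2**2) + 784 = -1315/(-36 + 4) + 784 = -1315/(-32) + 784 = -1315*(-1/32) + 784 = 1315/32 + 784 = 26403/32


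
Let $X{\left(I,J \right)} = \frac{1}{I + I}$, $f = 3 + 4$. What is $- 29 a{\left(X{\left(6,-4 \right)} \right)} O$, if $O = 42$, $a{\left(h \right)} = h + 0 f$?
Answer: $- \frac{203}{2} \approx -101.5$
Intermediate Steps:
$f = 7$
$X{\left(I,J \right)} = \frac{1}{2 I}$
$a{\left(h \right)} = h$ ($a{\left(h \right)} = h + 0 \cdot 7 = h + 0 = h$)
$- 29 a{\left(X{\left(6,-4 \right)} \right)} O = - 29 \frac{1}{2 \cdot 6} \cdot 42 = - 29 \cdot \frac{1}{2} \cdot \frac{1}{6} \cdot 42 = \left(-29\right) \frac{1}{12} \cdot 42 = \left(- \frac{29}{12}\right) 42 = - \frac{203}{2}$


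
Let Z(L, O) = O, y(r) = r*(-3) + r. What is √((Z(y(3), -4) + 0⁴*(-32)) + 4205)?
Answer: √4201 ≈ 64.815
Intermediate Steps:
y(r) = -2*r (y(r) = -3*r + r = -2*r)
√((Z(y(3), -4) + 0⁴*(-32)) + 4205) = √((-4 + 0⁴*(-32)) + 4205) = √((-4 + 0*(-32)) + 4205) = √((-4 + 0) + 4205) = √(-4 + 4205) = √4201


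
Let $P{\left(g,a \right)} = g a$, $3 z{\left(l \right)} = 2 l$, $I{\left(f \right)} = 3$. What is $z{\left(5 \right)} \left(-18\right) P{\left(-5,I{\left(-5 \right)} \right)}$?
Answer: $900$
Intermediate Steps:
$z{\left(l \right)} = \frac{2 l}{3}$
$P{\left(g,a \right)} = a g$
$z{\left(5 \right)} \left(-18\right) P{\left(-5,I{\left(-5 \right)} \right)} = \frac{2}{3} \cdot 5 \left(-18\right) 3 \left(-5\right) = \frac{10}{3} \left(-18\right) \left(-15\right) = \left(-60\right) \left(-15\right) = 900$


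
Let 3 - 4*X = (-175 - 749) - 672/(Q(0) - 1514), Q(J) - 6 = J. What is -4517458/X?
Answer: -6812326664/349311 ≈ -19502.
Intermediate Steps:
Q(J) = 6 + J
X = 349311/1508 (X = ¾ - ((-175 - 749) - 672/((6 + 0) - 1514))/4 = ¾ - (-924 - 672/(6 - 1514))/4 = ¾ - (-924 - 672/(-1508))/4 = ¾ - (-924 - 672*(-1/1508))/4 = ¾ - (-924 + 168/377)/4 = ¾ - ¼*(-348180/377) = ¾ + 87045/377 = 349311/1508 ≈ 231.64)
-4517458/X = -4517458/349311/1508 = -4517458*1508/349311 = -6812326664/349311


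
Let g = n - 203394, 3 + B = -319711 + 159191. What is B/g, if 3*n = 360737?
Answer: 481569/249445 ≈ 1.9306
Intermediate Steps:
n = 360737/3 (n = (⅓)*360737 = 360737/3 ≈ 1.2025e+5)
B = -160523 (B = -3 + (-319711 + 159191) = -3 - 160520 = -160523)
g = -249445/3 (g = 360737/3 - 203394 = -249445/3 ≈ -83148.)
B/g = -160523/(-249445/3) = -160523*(-3/249445) = 481569/249445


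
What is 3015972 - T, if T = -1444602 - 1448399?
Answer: 5908973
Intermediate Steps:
T = -2893001
3015972 - T = 3015972 - 1*(-2893001) = 3015972 + 2893001 = 5908973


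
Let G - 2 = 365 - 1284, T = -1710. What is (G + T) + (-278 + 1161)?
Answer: -1744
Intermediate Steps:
G = -917 (G = 2 + (365 - 1284) = 2 - 919 = -917)
(G + T) + (-278 + 1161) = (-917 - 1710) + (-278 + 1161) = -2627 + 883 = -1744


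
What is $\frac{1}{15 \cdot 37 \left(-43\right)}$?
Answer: $- \frac{1}{23865} \approx -4.1902 \cdot 10^{-5}$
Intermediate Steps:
$\frac{1}{15 \cdot 37 \left(-43\right)} = \frac{1}{555 \left(-43\right)} = \frac{1}{-23865} = - \frac{1}{23865}$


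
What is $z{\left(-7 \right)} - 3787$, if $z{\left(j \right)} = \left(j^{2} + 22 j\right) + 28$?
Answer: $-3864$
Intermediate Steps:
$z{\left(j \right)} = 28 + j^{2} + 22 j$
$z{\left(-7 \right)} - 3787 = \left(28 + \left(-7\right)^{2} + 22 \left(-7\right)\right) - 3787 = \left(28 + 49 - 154\right) - 3787 = -77 - 3787 = -3864$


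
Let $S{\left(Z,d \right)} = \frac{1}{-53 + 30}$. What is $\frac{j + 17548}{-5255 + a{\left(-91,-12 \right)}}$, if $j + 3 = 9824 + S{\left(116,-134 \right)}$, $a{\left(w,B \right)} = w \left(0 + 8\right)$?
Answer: $- \frac{20306}{4439} \approx -4.5745$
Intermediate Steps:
$S{\left(Z,d \right)} = - \frac{1}{23}$ ($S{\left(Z,d \right)} = \frac{1}{-23} = - \frac{1}{23}$)
$a{\left(w,B \right)} = 8 w$ ($a{\left(w,B \right)} = w 8 = 8 w$)
$j = \frac{225882}{23}$ ($j = -3 + \left(9824 - \frac{1}{23}\right) = -3 + \frac{225951}{23} = \frac{225882}{23} \approx 9821.0$)
$\frac{j + 17548}{-5255 + a{\left(-91,-12 \right)}} = \frac{\frac{225882}{23} + 17548}{-5255 + 8 \left(-91\right)} = \frac{629486}{23 \left(-5255 - 728\right)} = \frac{629486}{23 \left(-5983\right)} = \frac{629486}{23} \left(- \frac{1}{5983}\right) = - \frac{20306}{4439}$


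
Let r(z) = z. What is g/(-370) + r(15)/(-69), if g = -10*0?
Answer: -5/23 ≈ -0.21739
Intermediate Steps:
g = 0
g/(-370) + r(15)/(-69) = 0/(-370) + 15/(-69) = 0*(-1/370) + 15*(-1/69) = 0 - 5/23 = -5/23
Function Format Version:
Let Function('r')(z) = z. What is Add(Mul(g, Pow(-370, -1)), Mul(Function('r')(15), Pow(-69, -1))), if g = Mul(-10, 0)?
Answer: Rational(-5, 23) ≈ -0.21739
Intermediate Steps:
g = 0
Add(Mul(g, Pow(-370, -1)), Mul(Function('r')(15), Pow(-69, -1))) = Add(Mul(0, Pow(-370, -1)), Mul(15, Pow(-69, -1))) = Add(Mul(0, Rational(-1, 370)), Mul(15, Rational(-1, 69))) = Add(0, Rational(-5, 23)) = Rational(-5, 23)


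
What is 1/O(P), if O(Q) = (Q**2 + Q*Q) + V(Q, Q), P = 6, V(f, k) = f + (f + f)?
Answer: 1/90 ≈ 0.011111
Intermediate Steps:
V(f, k) = 3*f (V(f, k) = f + 2*f = 3*f)
O(Q) = 2*Q**2 + 3*Q (O(Q) = (Q**2 + Q*Q) + 3*Q = (Q**2 + Q**2) + 3*Q = 2*Q**2 + 3*Q)
1/O(P) = 1/(6*(3 + 2*6)) = 1/(6*(3 + 12)) = 1/(6*15) = 1/90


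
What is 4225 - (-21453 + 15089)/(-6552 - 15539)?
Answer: 93328111/22091 ≈ 4224.7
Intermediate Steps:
4225 - (-21453 + 15089)/(-6552 - 15539) = 4225 - (-6364)/(-22091) = 4225 - (-6364)*(-1)/22091 = 4225 - 1*6364/22091 = 4225 - 6364/22091 = 93328111/22091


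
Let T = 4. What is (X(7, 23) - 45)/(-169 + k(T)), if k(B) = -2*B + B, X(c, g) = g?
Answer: 22/173 ≈ 0.12717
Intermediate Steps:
k(B) = -B
(X(7, 23) - 45)/(-169 + k(T)) = (23 - 45)/(-169 - 1*4) = -22/(-169 - 4) = -22/(-173) = -22*(-1/173) = 22/173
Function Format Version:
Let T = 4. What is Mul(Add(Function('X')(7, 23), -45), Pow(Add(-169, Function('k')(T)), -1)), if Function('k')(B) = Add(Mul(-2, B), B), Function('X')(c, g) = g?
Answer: Rational(22, 173) ≈ 0.12717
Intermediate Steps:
Function('k')(B) = Mul(-1, B)
Mul(Add(Function('X')(7, 23), -45), Pow(Add(-169, Function('k')(T)), -1)) = Mul(Add(23, -45), Pow(Add(-169, Mul(-1, 4)), -1)) = Mul(-22, Pow(Add(-169, -4), -1)) = Mul(-22, Pow(-173, -1)) = Mul(-22, Rational(-1, 173)) = Rational(22, 173)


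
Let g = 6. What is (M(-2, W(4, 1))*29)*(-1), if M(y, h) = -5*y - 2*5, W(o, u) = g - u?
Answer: 0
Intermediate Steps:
W(o, u) = 6 - u
M(y, h) = -10 - 5*y (M(y, h) = -5*y - 10 = -10 - 5*y)
(M(-2, W(4, 1))*29)*(-1) = ((-10 - 5*(-2))*29)*(-1) = ((-10 + 10)*29)*(-1) = (0*29)*(-1) = 0*(-1) = 0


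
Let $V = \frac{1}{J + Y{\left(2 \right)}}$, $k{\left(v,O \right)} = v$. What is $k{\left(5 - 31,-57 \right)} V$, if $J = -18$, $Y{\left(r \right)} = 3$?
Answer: $\frac{26}{15} \approx 1.7333$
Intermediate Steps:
$V = - \frac{1}{15}$ ($V = \frac{1}{-18 + 3} = \frac{1}{-15} = - \frac{1}{15} \approx -0.066667$)
$k{\left(5 - 31,-57 \right)} V = \left(5 - 31\right) \left(- \frac{1}{15}\right) = \left(-26\right) \left(- \frac{1}{15}\right) = \frac{26}{15}$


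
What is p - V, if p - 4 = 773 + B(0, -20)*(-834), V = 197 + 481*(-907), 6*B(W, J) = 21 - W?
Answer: 433928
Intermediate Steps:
B(W, J) = 7/2 - W/6 (B(W, J) = (21 - W)/6 = 7/2 - W/6)
V = -436070 (V = 197 - 436267 = -436070)
p = -2142 (p = 4 + (773 + (7/2 - 1/6*0)*(-834)) = 4 + (773 + (7/2 + 0)*(-834)) = 4 + (773 + (7/2)*(-834)) = 4 + (773 - 2919) = 4 - 2146 = -2142)
p - V = -2142 - 1*(-436070) = -2142 + 436070 = 433928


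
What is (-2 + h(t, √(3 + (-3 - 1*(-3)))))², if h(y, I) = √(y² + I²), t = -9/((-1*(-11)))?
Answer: 928/121 - 8*√111/11 ≈ 0.0071279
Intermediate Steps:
t = -9/11 ≈ -0.81818
h(y, I) = √(I² + y²)
(-2 + h(t, √(3 + (-3 - 1*(-3)))))² = (-2 + √((√(3 + (-3 - 1*(-3))))² + (-9/11)²))² = (-2 + √((√(3 + (-3 + 3)))² + 81/121))² = (-2 + √((√(3 + 0))² + 81/121))² = (-2 + √((√3)² + 81/121))² = (-2 + √(3 + 81/121))² = (-2 + √(444/121))² = (-2 + 2*√111/11)²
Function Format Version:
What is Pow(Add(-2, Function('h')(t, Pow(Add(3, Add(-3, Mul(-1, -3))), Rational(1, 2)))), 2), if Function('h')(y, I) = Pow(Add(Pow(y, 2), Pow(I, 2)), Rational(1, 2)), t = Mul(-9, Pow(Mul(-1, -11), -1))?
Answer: Add(Rational(928, 121), Mul(Rational(-8, 11), Pow(111, Rational(1, 2)))) ≈ 0.0071279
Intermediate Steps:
t = Rational(-9, 11) (t = Mul(-9, Pow(11, -1)) = Mul(-9, Rational(1, 11)) = Rational(-9, 11) ≈ -0.81818)
Function('h')(y, I) = Pow(Add(Pow(I, 2), Pow(y, 2)), Rational(1, 2))
Pow(Add(-2, Function('h')(t, Pow(Add(3, Add(-3, Mul(-1, -3))), Rational(1, 2)))), 2) = Pow(Add(-2, Pow(Add(Pow(Pow(Add(3, Add(-3, Mul(-1, -3))), Rational(1, 2)), 2), Pow(Rational(-9, 11), 2)), Rational(1, 2))), 2) = Pow(Add(-2, Pow(Add(Pow(Pow(Add(3, Add(-3, 3)), Rational(1, 2)), 2), Rational(81, 121)), Rational(1, 2))), 2) = Pow(Add(-2, Pow(Add(Pow(Pow(Add(3, 0), Rational(1, 2)), 2), Rational(81, 121)), Rational(1, 2))), 2) = Pow(Add(-2, Pow(Add(Pow(Pow(3, Rational(1, 2)), 2), Rational(81, 121)), Rational(1, 2))), 2) = Pow(Add(-2, Pow(Add(3, Rational(81, 121)), Rational(1, 2))), 2) = Pow(Add(-2, Pow(Rational(444, 121), Rational(1, 2))), 2) = Pow(Add(-2, Mul(Rational(2, 11), Pow(111, Rational(1, 2)))), 2)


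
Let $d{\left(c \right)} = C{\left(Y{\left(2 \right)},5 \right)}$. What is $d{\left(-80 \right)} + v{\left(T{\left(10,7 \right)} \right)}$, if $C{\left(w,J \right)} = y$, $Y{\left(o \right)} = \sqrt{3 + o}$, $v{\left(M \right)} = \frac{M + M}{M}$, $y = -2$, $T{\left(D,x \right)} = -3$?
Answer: $0$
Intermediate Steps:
$v{\left(M \right)} = 2$ ($v{\left(M \right)} = \frac{2 M}{M} = 2$)
$C{\left(w,J \right)} = -2$
$d{\left(c \right)} = -2$
$d{\left(-80 \right)} + v{\left(T{\left(10,7 \right)} \right)} = -2 + 2 = 0$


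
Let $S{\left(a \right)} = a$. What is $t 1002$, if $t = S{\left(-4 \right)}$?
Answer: $-4008$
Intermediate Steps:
$t = -4$
$t 1002 = \left(-4\right) 1002 = -4008$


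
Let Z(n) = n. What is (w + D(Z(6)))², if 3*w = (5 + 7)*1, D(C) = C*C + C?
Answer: 2116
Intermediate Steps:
D(C) = C + C² (D(C) = C² + C = C + C²)
w = 4 (w = ((5 + 7)*1)/3 = (12*1)/3 = (⅓)*12 = 4)
(w + D(Z(6)))² = (4 + 6*(1 + 6))² = (4 + 6*7)² = (4 + 42)² = 46² = 2116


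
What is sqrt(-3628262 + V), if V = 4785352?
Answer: sqrt(1157090) ≈ 1075.7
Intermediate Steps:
sqrt(-3628262 + V) = sqrt(-3628262 + 4785352) = sqrt(1157090)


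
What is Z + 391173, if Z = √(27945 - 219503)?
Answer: 391173 + 71*I*√38 ≈ 3.9117e+5 + 437.67*I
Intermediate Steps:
Z = 71*I*√38 (Z = √(-191558) = 71*I*√38 ≈ 437.67*I)
Z + 391173 = 71*I*√38 + 391173 = 391173 + 71*I*√38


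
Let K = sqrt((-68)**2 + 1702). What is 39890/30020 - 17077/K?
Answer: 3989/3002 - 17077*sqrt(6326)/6326 ≈ -213.38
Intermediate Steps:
K = sqrt(6326) (K = sqrt(4624 + 1702) = sqrt(6326) ≈ 79.536)
39890/30020 - 17077/K = 39890/30020 - 17077*sqrt(6326)/6326 = 39890*(1/30020) - 17077*sqrt(6326)/6326 = 3989/3002 - 17077*sqrt(6326)/6326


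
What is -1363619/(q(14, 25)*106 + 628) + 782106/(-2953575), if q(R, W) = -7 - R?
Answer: 1342100394179/1573270950 ≈ 853.06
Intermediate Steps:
-1363619/(q(14, 25)*106 + 628) + 782106/(-2953575) = -1363619/((-7 - 1*14)*106 + 628) + 782106/(-2953575) = -1363619/((-7 - 14)*106 + 628) + 782106*(-1/2953575) = -1363619/(-21*106 + 628) - 260702/984525 = -1363619/(-2226 + 628) - 260702/984525 = -1363619/(-1598) - 260702/984525 = -1363619*(-1/1598) - 260702/984525 = 1363619/1598 - 260702/984525 = 1342100394179/1573270950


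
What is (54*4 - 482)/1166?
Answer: -133/583 ≈ -0.22813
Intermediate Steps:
(54*4 - 482)/1166 = (216 - 482)*(1/1166) = -266*1/1166 = -133/583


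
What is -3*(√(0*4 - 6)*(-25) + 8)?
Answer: -24 + 75*I*√6 ≈ -24.0 + 183.71*I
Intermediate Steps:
-3*(√(0*4 - 6)*(-25) + 8) = -3*(√(0 - 6)*(-25) + 8) = -3*(√(-6)*(-25) + 8) = -3*((I*√6)*(-25) + 8) = -3*(-25*I*√6 + 8) = -3*(8 - 25*I*√6) = -24 + 75*I*√6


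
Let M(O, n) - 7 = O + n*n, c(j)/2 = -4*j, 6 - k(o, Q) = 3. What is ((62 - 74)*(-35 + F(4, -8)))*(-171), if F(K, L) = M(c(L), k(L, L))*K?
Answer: 584820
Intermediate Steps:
k(o, Q) = 3 (k(o, Q) = 6 - 1*3 = 6 - 3 = 3)
c(j) = -8*j (c(j) = 2*(-4*j) = -8*j)
M(O, n) = 7 + O + n² (M(O, n) = 7 + (O + n*n) = 7 + (O + n²) = 7 + O + n²)
F(K, L) = K*(16 - 8*L) (F(K, L) = (7 - 8*L + 3²)*K = (7 - 8*L + 9)*K = (16 - 8*L)*K = K*(16 - 8*L))
((62 - 74)*(-35 + F(4, -8)))*(-171) = ((62 - 74)*(-35 + 8*4*(2 - 1*(-8))))*(-171) = -12*(-35 + 8*4*(2 + 8))*(-171) = -12*(-35 + 8*4*10)*(-171) = -12*(-35 + 320)*(-171) = -12*285*(-171) = -3420*(-171) = 584820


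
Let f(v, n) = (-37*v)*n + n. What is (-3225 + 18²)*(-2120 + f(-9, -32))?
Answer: 37156008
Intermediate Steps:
f(v, n) = n - 37*n*v (f(v, n) = -37*n*v + n = n - 37*n*v)
(-3225 + 18²)*(-2120 + f(-9, -32)) = (-3225 + 18²)*(-2120 - 32*(1 - 37*(-9))) = (-3225 + 324)*(-2120 - 32*(1 + 333)) = -2901*(-2120 - 32*334) = -2901*(-2120 - 10688) = -2901*(-12808) = 37156008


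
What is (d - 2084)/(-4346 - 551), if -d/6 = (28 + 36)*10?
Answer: 5924/4897 ≈ 1.2097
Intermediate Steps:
d = -3840 (d = -6*(28 + 36)*10 = -384*10 = -6*640 = -3840)
(d - 2084)/(-4346 - 551) = (-3840 - 2084)/(-4346 - 551) = -5924/(-4897) = -5924*(-1/4897) = 5924/4897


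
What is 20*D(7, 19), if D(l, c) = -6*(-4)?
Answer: 480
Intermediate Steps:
D(l, c) = 24
20*D(7, 19) = 20*24 = 480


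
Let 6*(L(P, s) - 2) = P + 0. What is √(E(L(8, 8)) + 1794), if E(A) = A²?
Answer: √16246/3 ≈ 42.487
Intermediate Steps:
L(P, s) = 2 + P/6 (L(P, s) = 2 + (P + 0)/6 = 2 + P/6)
√(E(L(8, 8)) + 1794) = √((2 + (⅙)*8)² + 1794) = √((2 + 4/3)² + 1794) = √((10/3)² + 1794) = √(100/9 + 1794) = √(16246/9) = √16246/3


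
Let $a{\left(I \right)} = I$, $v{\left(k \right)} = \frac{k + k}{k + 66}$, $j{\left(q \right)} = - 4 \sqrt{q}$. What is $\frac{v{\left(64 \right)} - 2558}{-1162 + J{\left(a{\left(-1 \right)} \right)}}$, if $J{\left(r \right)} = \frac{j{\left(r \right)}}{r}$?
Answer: $\frac{48282843}{21941725} + \frac{166206 i}{21941725} \approx 2.2005 + 0.0075749 i$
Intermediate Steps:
$v{\left(k \right)} = \frac{2 k}{66 + k}$
$J{\left(r \right)} = - \frac{4}{\sqrt{r}}$ ($J{\left(r \right)} = \frac{\left(-4\right) \sqrt{r}}{r} = - \frac{4}{\sqrt{r}}$)
$\frac{v{\left(64 \right)} - 2558}{-1162 + J{\left(a{\left(-1 \right)} \right)}} = \frac{2 \cdot 64 \frac{1}{66 + 64} - 2558}{-1162 - \frac{4}{i}} = \frac{2 \cdot 64 \cdot \frac{1}{130} - 2558}{-1162 - 4 \left(- i\right)} = \frac{2 \cdot 64 \cdot \frac{1}{130} - 2558}{-1162 + 4 i} = \left(\frac{64}{65} - 2558\right) \frac{-1162 - 4 i}{1350260} = - \frac{166206 \frac{-1162 - 4 i}{1350260}}{65} = - \frac{83103 \left(-1162 - 4 i\right)}{43883450}$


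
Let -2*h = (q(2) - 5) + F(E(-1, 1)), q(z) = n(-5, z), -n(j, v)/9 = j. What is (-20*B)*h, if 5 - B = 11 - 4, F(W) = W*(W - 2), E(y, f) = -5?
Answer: -1500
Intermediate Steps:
n(j, v) = -9*j
q(z) = 45 (q(z) = -9*(-5) = 45)
F(W) = W*(-2 + W)
B = -2 (B = 5 - (11 - 4) = 5 - 1*7 = 5 - 7 = -2)
h = -75/2 (h = -((45 - 5) - 5*(-2 - 5))/2 = -(40 - 5*(-7))/2 = -(40 + 35)/2 = -½*75 = -75/2 ≈ -37.500)
(-20*B)*h = -20*(-2)*(-75/2) = 40*(-75/2) = -1500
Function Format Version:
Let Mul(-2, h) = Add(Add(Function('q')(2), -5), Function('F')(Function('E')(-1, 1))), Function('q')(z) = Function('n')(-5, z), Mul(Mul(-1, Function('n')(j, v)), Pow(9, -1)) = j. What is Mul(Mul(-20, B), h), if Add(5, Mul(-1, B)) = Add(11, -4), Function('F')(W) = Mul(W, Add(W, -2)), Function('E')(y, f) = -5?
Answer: -1500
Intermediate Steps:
Function('n')(j, v) = Mul(-9, j)
Function('q')(z) = 45 (Function('q')(z) = Mul(-9, -5) = 45)
Function('F')(W) = Mul(W, Add(-2, W))
B = -2 (B = Add(5, Mul(-1, Add(11, -4))) = Add(5, Mul(-1, 7)) = Add(5, -7) = -2)
h = Rational(-75, 2) (h = Mul(Rational(-1, 2), Add(Add(45, -5), Mul(-5, Add(-2, -5)))) = Mul(Rational(-1, 2), Add(40, Mul(-5, -7))) = Mul(Rational(-1, 2), Add(40, 35)) = Mul(Rational(-1, 2), 75) = Rational(-75, 2) ≈ -37.500)
Mul(Mul(-20, B), h) = Mul(Mul(-20, -2), Rational(-75, 2)) = Mul(40, Rational(-75, 2)) = -1500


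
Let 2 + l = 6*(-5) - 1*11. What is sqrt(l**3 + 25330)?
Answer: I*sqrt(54177) ≈ 232.76*I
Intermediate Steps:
l = -43 (l = -2 + (6*(-5) - 1*11) = -2 + (-30 - 11) = -2 - 41 = -43)
sqrt(l**3 + 25330) = sqrt((-43)**3 + 25330) = sqrt(-79507 + 25330) = sqrt(-54177) = I*sqrt(54177)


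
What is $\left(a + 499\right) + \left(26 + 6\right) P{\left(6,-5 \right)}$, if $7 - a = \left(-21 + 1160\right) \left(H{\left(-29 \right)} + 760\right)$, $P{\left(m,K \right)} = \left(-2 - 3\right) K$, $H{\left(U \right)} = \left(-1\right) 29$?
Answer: $-831303$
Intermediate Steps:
$H{\left(U \right)} = -29$
$P{\left(m,K \right)} = - 5 K$
$a = -832602$ ($a = 7 - \left(-21 + 1160\right) \left(-29 + 760\right) = 7 - 1139 \cdot 731 = 7 - 832609 = -832602$)
$\left(a + 499\right) + \left(26 + 6\right) P{\left(6,-5 \right)} = \left(-832602 + 499\right) + \left(26 + 6\right) \left(\left(-5\right) \left(-5\right)\right) = -832103 + 32 \cdot 25 = -832103 + 800 = -831303$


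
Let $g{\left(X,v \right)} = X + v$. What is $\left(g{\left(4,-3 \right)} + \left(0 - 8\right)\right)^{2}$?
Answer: $49$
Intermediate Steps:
$\left(g{\left(4,-3 \right)} + \left(0 - 8\right)\right)^{2} = \left(\left(4 - 3\right) + \left(0 - 8\right)\right)^{2} = \left(1 + \left(0 - 8\right)\right)^{2} = \left(1 - 8\right)^{2} = \left(-7\right)^{2} = 49$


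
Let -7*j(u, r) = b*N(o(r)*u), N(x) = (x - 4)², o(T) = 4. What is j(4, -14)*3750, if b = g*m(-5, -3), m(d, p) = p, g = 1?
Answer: 1620000/7 ≈ 2.3143e+5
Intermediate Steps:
N(x) = (-4 + x)²
b = -3 (b = 1*(-3) = -3)
j(u, r) = 3*(-4 + 4*u)²/7 (j(u, r) = -(-3)*(-4 + 4*u)²/7 = 3*(-4 + 4*u)²/7)
j(4, -14)*3750 = (48*(-1 + 4)²/7)*3750 = ((48/7)*3²)*3750 = ((48/7)*9)*3750 = (432/7)*3750 = 1620000/7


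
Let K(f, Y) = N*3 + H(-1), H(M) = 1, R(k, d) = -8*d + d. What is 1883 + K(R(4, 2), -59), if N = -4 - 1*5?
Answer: 1857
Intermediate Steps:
R(k, d) = -7*d
N = -9 (N = -4 - 5 = -9)
K(f, Y) = -26 (K(f, Y) = -9*3 + 1 = -27 + 1 = -26)
1883 + K(R(4, 2), -59) = 1883 - 26 = 1857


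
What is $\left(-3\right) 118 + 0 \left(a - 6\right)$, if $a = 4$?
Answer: $-354$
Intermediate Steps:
$\left(-3\right) 118 + 0 \left(a - 6\right) = \left(-3\right) 118 + 0 \left(4 - 6\right) = -354 + 0 \left(-2\right) = -354 + 0 = -354$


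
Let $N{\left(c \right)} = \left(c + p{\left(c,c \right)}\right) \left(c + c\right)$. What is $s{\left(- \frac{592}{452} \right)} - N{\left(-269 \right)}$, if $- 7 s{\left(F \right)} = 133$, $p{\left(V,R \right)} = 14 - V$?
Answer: $7513$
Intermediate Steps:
$s{\left(F \right)} = -19$ ($s{\left(F \right)} = \left(- \frac{1}{7}\right) 133 = -19$)
$N{\left(c \right)} = 28 c$ ($N{\left(c \right)} = \left(c - \left(-14 + c\right)\right) \left(c + c\right) = 14 \cdot 2 c = 28 c$)
$s{\left(- \frac{592}{452} \right)} - N{\left(-269 \right)} = -19 - 28 \left(-269\right) = -19 - -7532 = -19 + 7532 = 7513$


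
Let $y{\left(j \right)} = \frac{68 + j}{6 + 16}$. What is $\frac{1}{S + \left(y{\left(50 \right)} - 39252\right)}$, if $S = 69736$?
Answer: $\frac{11}{335383} \approx 3.2798 \cdot 10^{-5}$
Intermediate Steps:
$y{\left(j \right)} = \frac{34}{11} + \frac{j}{22}$ ($y{\left(j \right)} = \frac{68 + j}{22} = \left(68 + j\right) \frac{1}{22} = \frac{34}{11} + \frac{j}{22}$)
$\frac{1}{S + \left(y{\left(50 \right)} - 39252\right)} = \frac{1}{69736 + \left(\left(\frac{34}{11} + \frac{1}{22} \cdot 50\right) - 39252\right)} = \frac{1}{69736 + \left(\left(\frac{34}{11} + \frac{25}{11}\right) - 39252\right)} = \frac{1}{69736 + \left(\frac{59}{11} - 39252\right)} = \frac{1}{69736 - \frac{431713}{11}} = \frac{1}{\frac{335383}{11}} = \frac{11}{335383}$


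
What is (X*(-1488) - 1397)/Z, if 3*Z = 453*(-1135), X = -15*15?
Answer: -333403/171385 ≈ -1.9453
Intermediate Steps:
X = -225
Z = -171385 (Z = (453*(-1135))/3 = (1/3)*(-514155) = -171385)
(X*(-1488) - 1397)/Z = (-225*(-1488) - 1397)/(-171385) = (334800 - 1397)*(-1/171385) = 333403*(-1/171385) = -333403/171385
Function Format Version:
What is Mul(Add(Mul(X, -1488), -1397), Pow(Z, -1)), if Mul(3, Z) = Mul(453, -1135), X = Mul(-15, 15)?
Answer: Rational(-333403, 171385) ≈ -1.9453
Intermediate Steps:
X = -225
Z = -171385 (Z = Mul(Rational(1, 3), Mul(453, -1135)) = Mul(Rational(1, 3), -514155) = -171385)
Mul(Add(Mul(X, -1488), -1397), Pow(Z, -1)) = Mul(Add(Mul(-225, -1488), -1397), Pow(-171385, -1)) = Mul(Add(334800, -1397), Rational(-1, 171385)) = Mul(333403, Rational(-1, 171385)) = Rational(-333403, 171385)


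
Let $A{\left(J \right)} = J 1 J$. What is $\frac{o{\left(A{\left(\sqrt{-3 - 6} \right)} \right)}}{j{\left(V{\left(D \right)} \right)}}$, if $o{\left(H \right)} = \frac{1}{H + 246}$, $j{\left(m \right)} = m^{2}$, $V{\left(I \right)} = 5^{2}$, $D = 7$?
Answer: $\frac{1}{148125} \approx 6.7511 \cdot 10^{-6}$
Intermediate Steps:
$A{\left(J \right)} = J^{2}$ ($A{\left(J \right)} = J J = J^{2}$)
$V{\left(I \right)} = 25$
$o{\left(H \right)} = \frac{1}{246 + H}$
$\frac{o{\left(A{\left(\sqrt{-3 - 6} \right)} \right)}}{j{\left(V{\left(D \right)} \right)}} = \frac{1}{\left(246 + \left(\sqrt{-3 - 6}\right)^{2}\right) 25^{2}} = \frac{1}{\left(246 + \left(\sqrt{-9}\right)^{2}\right) 625} = \frac{1}{246 + \left(3 i\right)^{2}} \cdot \frac{1}{625} = \frac{1}{246 - 9} \cdot \frac{1}{625} = \frac{1}{237} \cdot \frac{1}{625} = \frac{1}{148125}$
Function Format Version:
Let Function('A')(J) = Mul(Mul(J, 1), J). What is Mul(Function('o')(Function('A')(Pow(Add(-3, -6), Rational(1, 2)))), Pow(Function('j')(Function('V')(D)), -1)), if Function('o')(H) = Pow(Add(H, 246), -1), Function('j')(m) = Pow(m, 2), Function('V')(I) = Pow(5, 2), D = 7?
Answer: Rational(1, 148125) ≈ 6.7511e-6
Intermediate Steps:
Function('A')(J) = Pow(J, 2) (Function('A')(J) = Mul(J, J) = Pow(J, 2))
Function('V')(I) = 25
Function('o')(H) = Pow(Add(246, H), -1)
Mul(Function('o')(Function('A')(Pow(Add(-3, -6), Rational(1, 2)))), Pow(Function('j')(Function('V')(D)), -1)) = Mul(Pow(Add(246, Pow(Pow(Add(-3, -6), Rational(1, 2)), 2)), -1), Pow(Pow(25, 2), -1)) = Mul(Pow(Add(246, Pow(Pow(-9, Rational(1, 2)), 2)), -1), Pow(625, -1)) = Mul(Pow(Add(246, Pow(Mul(3, I), 2)), -1), Rational(1, 625)) = Mul(Pow(Add(246, -9), -1), Rational(1, 625)) = Mul(Pow(237, -1), Rational(1, 625)) = Mul(Rational(1, 237), Rational(1, 625)) = Rational(1, 148125)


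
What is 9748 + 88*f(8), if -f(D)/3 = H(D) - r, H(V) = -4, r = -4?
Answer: 9748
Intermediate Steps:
f(D) = 0 (f(D) = -3*(-4 - 1*(-4)) = -3*(-4 + 4) = -3*0 = 0)
9748 + 88*f(8) = 9748 + 88*0 = 9748 + 0 = 9748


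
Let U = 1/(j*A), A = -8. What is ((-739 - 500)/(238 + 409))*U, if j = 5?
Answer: 1239/25880 ≈ 0.047875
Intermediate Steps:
U = -1/40 (U = 1/(5*(-8)) = 1/(-40) = -1/40 ≈ -0.025000)
((-739 - 500)/(238 + 409))*U = ((-739 - 500)/(238 + 409))*(-1/40) = -1239/647*(-1/40) = 1239/25880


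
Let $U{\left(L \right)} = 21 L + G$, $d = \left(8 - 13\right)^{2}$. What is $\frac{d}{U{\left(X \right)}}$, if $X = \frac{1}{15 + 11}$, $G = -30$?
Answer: $- \frac{650}{759} \approx -0.85639$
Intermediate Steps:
$X = \frac{1}{26} \approx 0.038462$
$d = 25$ ($d = \left(-5\right)^{2} = 25$)
$U{\left(L \right)} = -30 + 21 L$ ($U{\left(L \right)} = 21 L - 30 = -30 + 21 L$)
$\frac{d}{U{\left(X \right)}} = \frac{25}{-30 + 21 \cdot \frac{1}{26}} = \frac{25}{-30 + \frac{21}{26}} = \frac{25}{- \frac{759}{26}} = 25 \left(- \frac{26}{759}\right) = - \frac{650}{759}$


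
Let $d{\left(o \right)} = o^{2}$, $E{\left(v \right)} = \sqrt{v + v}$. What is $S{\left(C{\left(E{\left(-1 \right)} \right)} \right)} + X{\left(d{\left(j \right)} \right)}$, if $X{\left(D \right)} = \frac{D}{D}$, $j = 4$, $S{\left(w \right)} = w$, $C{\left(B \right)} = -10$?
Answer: $-9$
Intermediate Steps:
$E{\left(v \right)} = \sqrt{2} \sqrt{v}$ ($E{\left(v \right)} = \sqrt{2 v} = \sqrt{2} \sqrt{v}$)
$X{\left(D \right)} = 1$
$S{\left(C{\left(E{\left(-1 \right)} \right)} \right)} + X{\left(d{\left(j \right)} \right)} = -10 + 1 = -9$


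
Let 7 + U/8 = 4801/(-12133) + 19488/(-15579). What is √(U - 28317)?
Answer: 5*I*√500838107686448741/21002223 ≈ 168.48*I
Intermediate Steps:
U = -4358353952/63006669 (U = -56 + 8*(4801/(-12133) + 19488/(-15579)) = -56 + 8*(4801*(-1/12133) + 19488*(-1/15579)) = -56 + 8*(-4801/12133 - 6496/5193) = -56 + 8*(-103747561/63006669) = -56 - 829980488/63006669 = -4358353952/63006669 ≈ -69.173)
√(U - 28317) = √(-4358353952/63006669 - 28317) = √(-1788518200025/63006669) = 5*I*√500838107686448741/21002223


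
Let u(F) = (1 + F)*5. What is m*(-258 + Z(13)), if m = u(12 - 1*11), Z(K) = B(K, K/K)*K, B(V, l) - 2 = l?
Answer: -2190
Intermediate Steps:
B(V, l) = 2 + l
Z(K) = 3*K (Z(K) = (2 + K/K)*K = (2 + 1)*K = 3*K)
u(F) = 5 + 5*F
m = 10 (m = 5 + 5*(12 - 1*11) = 5 + 5*(12 - 11) = 5 + 5*1 = 5 + 5 = 10)
m*(-258 + Z(13)) = 10*(-258 + 3*13) = 10*(-258 + 39) = 10*(-219) = -2190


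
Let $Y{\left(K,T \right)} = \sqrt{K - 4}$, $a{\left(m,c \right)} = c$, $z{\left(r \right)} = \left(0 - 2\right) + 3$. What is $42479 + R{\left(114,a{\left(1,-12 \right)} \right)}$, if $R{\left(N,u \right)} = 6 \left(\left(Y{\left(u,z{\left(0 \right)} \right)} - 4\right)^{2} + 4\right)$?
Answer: $42503 - 192 i \approx 42503.0 - 192.0 i$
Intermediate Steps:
$z{\left(r \right)} = 1$ ($z{\left(r \right)} = -2 + 3 = 1$)
$Y{\left(K,T \right)} = \sqrt{-4 + K}$
$R{\left(N,u \right)} = 24 + 6 \left(-4 + \sqrt{-4 + u}\right)^{2}$ ($R{\left(N,u \right)} = 6 \left(\left(\sqrt{-4 + u} - 4\right)^{2} + 4\right) = 6 \left(\left(-4 + \sqrt{-4 + u}\right)^{2} + 4\right) = 6 \left(4 + \left(-4 + \sqrt{-4 + u}\right)^{2}\right) = 24 + 6 \left(-4 + \sqrt{-4 + u}\right)^{2}$)
$42479 + R{\left(114,a{\left(1,-12 \right)} \right)} = 42479 + \left(24 + 6 \left(-4 + \sqrt{-4 - 12}\right)^{2}\right) = 42479 + \left(24 + 6 \left(-4 + \sqrt{-16}\right)^{2}\right) = 42479 + \left(24 + 6 \left(-4 + 4 i\right)^{2}\right) = 42503 + 6 \left(-4 + 4 i\right)^{2}$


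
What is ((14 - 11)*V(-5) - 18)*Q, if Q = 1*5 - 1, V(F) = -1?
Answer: -84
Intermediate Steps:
Q = 4 (Q = 5 - 1 = 4)
((14 - 11)*V(-5) - 18)*Q = ((14 - 11)*(-1) - 18)*4 = (3*(-1) - 18)*4 = (-3 - 18)*4 = -21*4 = -84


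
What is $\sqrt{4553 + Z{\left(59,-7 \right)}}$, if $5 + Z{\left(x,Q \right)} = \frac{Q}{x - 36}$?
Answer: $\frac{\sqrt{2405731}}{23} \approx 67.437$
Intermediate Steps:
$Z{\left(x,Q \right)} = -5 + \frac{Q}{-36 + x}$ ($Z{\left(x,Q \right)} = -5 + \frac{Q}{x - 36} = -5 + \frac{Q}{-36 + x}$)
$\sqrt{4553 + Z{\left(59,-7 \right)}} = \sqrt{4553 + \frac{180 - 7 - 295}{-36 + 59}} = \sqrt{4553 + \frac{180 - 7 - 295}{23}} = \sqrt{4553 + \frac{1}{23} \left(-122\right)} = \sqrt{4553 - \frac{122}{23}} = \sqrt{\frac{104597}{23}} = \frac{\sqrt{2405731}}{23}$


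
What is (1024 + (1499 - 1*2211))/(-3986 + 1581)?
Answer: -24/185 ≈ -0.12973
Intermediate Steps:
(1024 + (1499 - 1*2211))/(-3986 + 1581) = (1024 + (1499 - 2211))/(-2405) = (1024 - 712)*(-1/2405) = 312*(-1/2405) = -24/185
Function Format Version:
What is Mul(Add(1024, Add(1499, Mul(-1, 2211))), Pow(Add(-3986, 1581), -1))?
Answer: Rational(-24, 185) ≈ -0.12973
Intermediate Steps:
Mul(Add(1024, Add(1499, Mul(-1, 2211))), Pow(Add(-3986, 1581), -1)) = Mul(Add(1024, Add(1499, -2211)), Pow(-2405, -1)) = Mul(Add(1024, -712), Rational(-1, 2405)) = Mul(312, Rational(-1, 2405)) = Rational(-24, 185)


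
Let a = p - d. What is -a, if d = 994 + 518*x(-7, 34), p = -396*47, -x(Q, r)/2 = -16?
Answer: 36182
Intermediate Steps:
x(Q, r) = 32 (x(Q, r) = -2*(-16) = 32)
p = -18612
d = 17570 (d = 994 + 518*32 = 994 + 16576 = 17570)
a = -36182 (a = -18612 - 1*17570 = -18612 - 17570 = -36182)
-a = -1*(-36182) = 36182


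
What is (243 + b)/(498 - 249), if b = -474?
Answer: -77/83 ≈ -0.92771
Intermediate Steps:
(243 + b)/(498 - 249) = (243 - 474)/(498 - 249) = -231/249 = -231*1/249 = -77/83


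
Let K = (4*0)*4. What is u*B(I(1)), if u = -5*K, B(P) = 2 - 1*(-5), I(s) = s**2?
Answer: 0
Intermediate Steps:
B(P) = 7 (B(P) = 2 + 5 = 7)
K = 0 (K = 0*4 = 0)
u = 0 (u = -5*0 = 0)
u*B(I(1)) = 0*7 = 0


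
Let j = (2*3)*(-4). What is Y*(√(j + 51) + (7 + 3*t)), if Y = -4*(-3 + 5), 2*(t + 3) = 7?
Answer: -68 - 24*√3 ≈ -109.57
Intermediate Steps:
t = ½ (t = -3 + (½)*7 = -3 + 7/2 = ½ ≈ 0.50000)
Y = -8 (Y = -4*2 = -8)
j = -24 (j = 6*(-4) = -24)
Y*(√(j + 51) + (7 + 3*t)) = -8*(√(-24 + 51) + (7 + 3*(½))) = -8*(√27 + (7 + 3/2)) = -8*(3*√3 + 17/2) = -8*(17/2 + 3*√3) = -68 - 24*√3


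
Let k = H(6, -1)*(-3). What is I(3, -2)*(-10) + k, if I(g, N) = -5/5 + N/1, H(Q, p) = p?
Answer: 33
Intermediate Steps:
I(g, N) = -1 + N (I(g, N) = -5*⅕ + N*1 = -1 + N)
k = 3 (k = -1*(-3) = 3)
I(3, -2)*(-10) + k = (-1 - 2)*(-10) + 3 = -3*(-10) + 3 = 30 + 3 = 33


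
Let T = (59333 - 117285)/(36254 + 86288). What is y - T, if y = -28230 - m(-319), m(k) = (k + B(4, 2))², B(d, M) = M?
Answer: -7886712873/61271 ≈ -1.2872e+5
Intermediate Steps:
T = -28976/61271 (T = -57952/122542 = -57952*1/122542 = -28976/61271 ≈ -0.47292)
m(k) = (2 + k)² (m(k) = (k + 2)² = (2 + k)²)
y = -128719 (y = -28230 - (2 - 319)² = -28230 - 1*(-317)² = -28230 - 1*100489 = -28230 - 100489 = -128719)
y - T = -128719 - 1*(-28976/61271) = -128719 + 28976/61271 = -7886712873/61271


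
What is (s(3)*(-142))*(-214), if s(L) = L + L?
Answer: 182328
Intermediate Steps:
s(L) = 2*L
(s(3)*(-142))*(-214) = ((2*3)*(-142))*(-214) = (6*(-142))*(-214) = -852*(-214) = 182328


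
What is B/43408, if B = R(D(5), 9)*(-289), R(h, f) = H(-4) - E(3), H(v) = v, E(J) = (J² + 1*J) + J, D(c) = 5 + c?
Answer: 5491/43408 ≈ 0.12650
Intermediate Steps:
E(J) = J² + 2*J (E(J) = (J² + J) + J = (J + J²) + J = J² + 2*J)
R(h, f) = -19 (R(h, f) = -4 - 3*(2 + 3) = -4 - 3*5 = -4 - 1*15 = -4 - 15 = -19)
B = 5491 (B = -19*(-289) = 5491)
B/43408 = 5491/43408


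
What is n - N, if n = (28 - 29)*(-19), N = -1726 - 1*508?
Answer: 2253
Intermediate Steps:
N = -2234 (N = -1726 - 508 = -2234)
n = 19 (n = -1*(-19) = 19)
n - N = 19 - 1*(-2234) = 19 + 2234 = 2253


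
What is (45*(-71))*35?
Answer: -111825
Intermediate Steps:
(45*(-71))*35 = -3195*35 = -111825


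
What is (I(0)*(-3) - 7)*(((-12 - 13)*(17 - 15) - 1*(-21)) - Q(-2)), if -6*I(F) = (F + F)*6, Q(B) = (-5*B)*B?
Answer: 63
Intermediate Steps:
Q(B) = -5*B**2
I(F) = -2*F (I(F) = -(F + F)*6/6 = -2*F*6/6 = -2*F)
(I(0)*(-3) - 7)*(((-12 - 13)*(17 - 15) - 1*(-21)) - Q(-2)) = (-2*0*(-3) - 7)*(((-12 - 13)*(17 - 15) - 1*(-21)) - (-5)*(-2)**2) = (0*(-3) - 7)*((-25*2 + 21) - (-5)*4) = (0 - 7)*((-50 + 21) - 1*(-20)) = -7*(-29 + 20) = -7*(-9) = 63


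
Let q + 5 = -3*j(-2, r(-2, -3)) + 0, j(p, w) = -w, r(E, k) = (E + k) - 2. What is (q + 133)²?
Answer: 11449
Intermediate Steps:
r(E, k) = -2 + E + k
q = -26 (q = -5 + (-(-3)*(-2 - 2 - 3) + 0) = -5 + (-(-3)*(-7) + 0) = -5 + (-3*7 + 0) = -5 + (-21 + 0) = -5 - 21 = -26)
(q + 133)² = (-26 + 133)² = 107² = 11449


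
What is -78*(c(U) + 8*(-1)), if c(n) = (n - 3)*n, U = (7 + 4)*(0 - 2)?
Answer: -42276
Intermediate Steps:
U = -22 (U = 11*(-2) = -22)
c(n) = n*(-3 + n) (c(n) = (-3 + n)*n = n*(-3 + n))
-78*(c(U) + 8*(-1)) = -78*(-22*(-3 - 22) + 8*(-1)) = -78*(-22*(-25) - 8) = -78*(550 - 8) = -78*542 = -42276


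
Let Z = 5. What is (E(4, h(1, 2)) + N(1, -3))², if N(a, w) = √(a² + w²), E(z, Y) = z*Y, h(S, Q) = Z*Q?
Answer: (40 + √10)² ≈ 1863.0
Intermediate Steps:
h(S, Q) = 5*Q
E(z, Y) = Y*z
(E(4, h(1, 2)) + N(1, -3))² = ((5*2)*4 + √(1² + (-3)²))² = (10*4 + √(1 + 9))² = (40 + √10)²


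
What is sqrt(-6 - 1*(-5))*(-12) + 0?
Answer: -12*I ≈ -12.0*I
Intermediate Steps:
sqrt(-6 - 1*(-5))*(-12) + 0 = sqrt(-6 + 5)*(-12) + 0 = sqrt(-1)*(-12) + 0 = I*(-12) + 0 = -12*I + 0 = -12*I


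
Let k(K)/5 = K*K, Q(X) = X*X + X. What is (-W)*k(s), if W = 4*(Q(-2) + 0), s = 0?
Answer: 0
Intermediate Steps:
Q(X) = X + X**2 (Q(X) = X**2 + X = X + X**2)
W = 8 (W = 4*(-2*(1 - 2) + 0) = 4*(-2*(-1) + 0) = 4*(2 + 0) = 4*2 = 8)
k(K) = 5*K**2 (k(K) = 5*(K*K) = 5*K**2)
(-W)*k(s) = (-1*8)*(5*0**2) = -40*0 = -8*0 = 0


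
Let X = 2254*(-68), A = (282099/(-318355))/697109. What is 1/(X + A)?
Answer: -221928135695/34015369214526139 ≈ -6.5244e-6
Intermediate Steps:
A = -282099/221928135695 (A = (282099*(-1/318355))*(1/697109) = -282099/318355*1/697109 = -282099/221928135695 ≈ -1.2711e-6)
X = -153272
1/(X + A) = 1/(-153272 - 282099/221928135695) = 1/(-34015369214526139/221928135695) = -221928135695/34015369214526139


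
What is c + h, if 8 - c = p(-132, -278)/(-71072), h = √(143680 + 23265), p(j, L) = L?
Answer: 284149/35536 + √166945 ≈ 416.58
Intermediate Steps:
h = √166945 ≈ 408.59
c = 284149/35536 (c = 8 - (-278)/(-71072) = 8 - (-278)*(-1)/71072 = 8 - 1*139/35536 = 8 - 139/35536 = 284149/35536 ≈ 7.9961)
c + h = 284149/35536 + √166945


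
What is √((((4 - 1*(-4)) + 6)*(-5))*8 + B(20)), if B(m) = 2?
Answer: 3*I*√62 ≈ 23.622*I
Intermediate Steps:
√((((4 - 1*(-4)) + 6)*(-5))*8 + B(20)) = √((((4 - 1*(-4)) + 6)*(-5))*8 + 2) = √((((4 + 4) + 6)*(-5))*8 + 2) = √(((8 + 6)*(-5))*8 + 2) = √((14*(-5))*8 + 2) = √(-70*8 + 2) = √(-560 + 2) = √(-558) = 3*I*√62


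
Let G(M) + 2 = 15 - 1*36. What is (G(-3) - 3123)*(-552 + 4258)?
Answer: -11659076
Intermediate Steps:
G(M) = -23 (G(M) = -2 + (15 - 1*36) = -2 + (15 - 36) = -2 - 21 = -23)
(G(-3) - 3123)*(-552 + 4258) = (-23 - 3123)*(-552 + 4258) = -3146*3706 = -11659076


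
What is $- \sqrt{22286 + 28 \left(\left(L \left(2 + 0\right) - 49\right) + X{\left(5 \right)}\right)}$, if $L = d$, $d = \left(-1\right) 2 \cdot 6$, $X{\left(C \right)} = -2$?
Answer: $- \sqrt{20186} \approx -142.08$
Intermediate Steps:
$d = -12$ ($d = \left(-2\right) 6 = -12$)
$L = -12$
$- \sqrt{22286 + 28 \left(\left(L \left(2 + 0\right) - 49\right) + X{\left(5 \right)}\right)} = - \sqrt{22286 + 28 \left(\left(- 12 \left(2 + 0\right) - 49\right) - 2\right)} = - \sqrt{22286 + 28 \left(\left(\left(-12\right) 2 - 49\right) - 2\right)} = - \sqrt{22286 + 28 \left(\left(-24 - 49\right) - 2\right)} = - \sqrt{22286 + 28 \left(-73 - 2\right)} = - \sqrt{22286 + 28 \left(-75\right)} = - \sqrt{22286 - 2100} = - \sqrt{20186}$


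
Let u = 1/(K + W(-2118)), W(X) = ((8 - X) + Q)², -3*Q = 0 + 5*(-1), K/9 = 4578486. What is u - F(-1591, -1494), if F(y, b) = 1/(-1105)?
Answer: 16464400/18192722431 ≈ 0.00090500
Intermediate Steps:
K = 41206374 (K = 9*4578486 = 41206374)
Q = 5/3 (Q = -(0 + 5*(-1))/3 = -(0 - 5)/3 = -⅓*(-5) = 5/3 ≈ 1.6667)
F(y, b) = -1/1105
W(X) = (29/3 - X)² (W(X) = ((8 - X) + 5/3)² = (29/3 - X)²)
u = 9/411600055 (u = 1/(41206374 + (29 - 3*(-2118))²/9) = 1/(41206374 + (29 + 6354)²/9) = 1/(41206374 + (⅑)*6383²) = 1/(41206374 + (⅑)*40742689) = 1/(41206374 + 40742689/9) = 1/(411600055/9) = 9/411600055 ≈ 2.1866e-8)
u - F(-1591, -1494) = 9/411600055 - 1*(-1/1105) = 9/411600055 + 1/1105 = 16464400/18192722431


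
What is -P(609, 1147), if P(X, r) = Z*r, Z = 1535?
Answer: -1760645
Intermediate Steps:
P(X, r) = 1535*r
-P(609, 1147) = -1535*1147 = -1*1760645 = -1760645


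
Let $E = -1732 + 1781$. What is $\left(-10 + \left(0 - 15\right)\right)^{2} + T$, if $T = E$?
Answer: $674$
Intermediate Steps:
$E = 49$
$T = 49$
$\left(-10 + \left(0 - 15\right)\right)^{2} + T = \left(-10 + \left(0 - 15\right)\right)^{2} + 49 = \left(-10 - 15\right)^{2} + 49 = \left(-25\right)^{2} + 49 = 625 + 49 = 674$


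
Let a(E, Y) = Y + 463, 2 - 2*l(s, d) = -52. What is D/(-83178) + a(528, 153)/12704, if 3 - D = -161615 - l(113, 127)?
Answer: -125143777/66043332 ≈ -1.8949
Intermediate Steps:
l(s, d) = 27 (l(s, d) = 1 - ½*(-52) = 1 + 26 = 27)
a(E, Y) = 463 + Y
D = 161645 (D = 3 - (-161615 - 1*27) = 3 - (-161615 - 27) = 3 - 1*(-161642) = 3 + 161642 = 161645)
D/(-83178) + a(528, 153)/12704 = 161645/(-83178) + (463 + 153)/12704 = 161645*(-1/83178) + 616*(1/12704) = -161645/83178 + 77/1588 = -125143777/66043332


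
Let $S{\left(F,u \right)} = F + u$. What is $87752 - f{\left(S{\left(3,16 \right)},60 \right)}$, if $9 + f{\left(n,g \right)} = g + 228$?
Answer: $87473$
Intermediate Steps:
$f{\left(n,g \right)} = 219 + g$ ($f{\left(n,g \right)} = -9 + \left(g + 228\right) = -9 + \left(228 + g\right) = 219 + g$)
$87752 - f{\left(S{\left(3,16 \right)},60 \right)} = 87752 - \left(219 + 60\right) = 87752 - 279 = 87473$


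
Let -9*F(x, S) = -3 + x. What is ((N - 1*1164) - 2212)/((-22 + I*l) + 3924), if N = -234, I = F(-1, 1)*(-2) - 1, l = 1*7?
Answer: -32490/34999 ≈ -0.92831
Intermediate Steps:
F(x, S) = 1/3 - x/9 (F(x, S) = -(-3 + x)/9 = 1/3 - x/9)
l = 7
I = -17/9 (I = (1/3 - 1/9*(-1))*(-2) - 1 = (1/3 + 1/9)*(-2) - 1 = (4/9)*(-2) - 1 = -8/9 - 1 = -17/9 ≈ -1.8889)
((N - 1*1164) - 2212)/((-22 + I*l) + 3924) = ((-234 - 1*1164) - 2212)/((-22 - 17/9*7) + 3924) = ((-234 - 1164) - 2212)/((-22 - 119/9) + 3924) = (-1398 - 2212)/(-317/9 + 3924) = -3610/34999/9 = -3610*9/34999 = -32490/34999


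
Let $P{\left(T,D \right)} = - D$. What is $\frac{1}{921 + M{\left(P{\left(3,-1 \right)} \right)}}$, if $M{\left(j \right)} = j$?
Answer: $\frac{1}{922} \approx 0.0010846$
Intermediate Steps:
$\frac{1}{921 + M{\left(P{\left(3,-1 \right)} \right)}} = \frac{1}{921 - -1} = \frac{1}{921 + 1} = \frac{1}{922}$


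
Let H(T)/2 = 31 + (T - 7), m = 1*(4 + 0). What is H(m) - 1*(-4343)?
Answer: 4399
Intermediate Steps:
m = 4 (m = 1*4 = 4)
H(T) = 48 + 2*T (H(T) = 2*(31 + (T - 7)) = 2*(31 + (-7 + T)) = 2*(24 + T) = 48 + 2*T)
H(m) - 1*(-4343) = (48 + 2*4) - 1*(-4343) = (48 + 8) + 4343 = 56 + 4343 = 4399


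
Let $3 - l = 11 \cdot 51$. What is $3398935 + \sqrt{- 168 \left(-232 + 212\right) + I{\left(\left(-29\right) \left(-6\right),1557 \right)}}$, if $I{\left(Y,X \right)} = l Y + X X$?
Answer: $3398935 + \sqrt{2330517} \approx 3.4005 \cdot 10^{6}$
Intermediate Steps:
$l = -558$ ($l = 3 - 11 \cdot 51 = 3 - 561 = -558$)
$I{\left(Y,X \right)} = X^{2} - 558 Y$ ($I{\left(Y,X \right)} = - 558 Y + X X = - 558 Y + X^{2} = X^{2} - 558 Y$)
$3398935 + \sqrt{- 168 \left(-232 + 212\right) + I{\left(\left(-29\right) \left(-6\right),1557 \right)}} = 3398935 + \sqrt{- 168 \left(-232 + 212\right) + \left(1557^{2} - 558 \left(\left(-29\right) \left(-6\right)\right)\right)} = 3398935 + \sqrt{\left(-168\right) \left(-20\right) + \left(2424249 - 97092\right)} = 3398935 + \sqrt{3360 + \left(2424249 - 97092\right)} = 3398935 + \sqrt{3360 + 2327157} = 3398935 + \sqrt{2330517}$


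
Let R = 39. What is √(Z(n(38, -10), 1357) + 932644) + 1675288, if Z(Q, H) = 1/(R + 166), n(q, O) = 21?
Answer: 1675288 + √39194364305/205 ≈ 1.6763e+6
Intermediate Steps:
Z(Q, H) = 1/205 (Z(Q, H) = 1/(39 + 166) = 1/205)
√(Z(n(38, -10), 1357) + 932644) + 1675288 = √(1/205 + 932644) + 1675288 = √(191192021/205) + 1675288 = √39194364305/205 + 1675288 = 1675288 + √39194364305/205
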